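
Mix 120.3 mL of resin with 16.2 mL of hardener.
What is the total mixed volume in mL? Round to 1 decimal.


Total = 120.3 + 16.2 = 136.5 mL

136.5


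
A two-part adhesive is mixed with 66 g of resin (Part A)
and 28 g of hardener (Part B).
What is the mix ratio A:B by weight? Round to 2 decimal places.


Mix ratio = mass_A / mass_B
= 66 / 28
= 2.36

2.36


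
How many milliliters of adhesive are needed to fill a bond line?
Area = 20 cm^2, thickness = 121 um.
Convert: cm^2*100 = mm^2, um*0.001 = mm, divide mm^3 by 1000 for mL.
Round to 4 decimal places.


= (20 * 100) * (121 * 0.001) / 1000
= 0.2420 mL

0.2420


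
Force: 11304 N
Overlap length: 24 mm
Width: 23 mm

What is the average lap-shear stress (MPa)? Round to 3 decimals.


Average shear stress = F / (overlap * width)
= 11304 / (24 * 23)
= 20.478 MPa

20.478


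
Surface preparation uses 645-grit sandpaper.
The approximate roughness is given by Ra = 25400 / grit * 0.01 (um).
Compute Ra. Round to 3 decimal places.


Ra = 25400 / 645 * 0.01
= 254 / 645
= 0.394 um

0.394


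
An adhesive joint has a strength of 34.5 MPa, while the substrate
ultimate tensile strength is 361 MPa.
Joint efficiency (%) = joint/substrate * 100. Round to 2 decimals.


Efficiency = 34.5 / 361 * 100
= 9.56%

9.56


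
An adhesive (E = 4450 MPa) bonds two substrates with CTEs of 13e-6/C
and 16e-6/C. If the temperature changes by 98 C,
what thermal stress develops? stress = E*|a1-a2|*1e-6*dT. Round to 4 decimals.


Stress = 4450 * |13 - 16| * 1e-6 * 98
= 1.3083 MPa

1.3083


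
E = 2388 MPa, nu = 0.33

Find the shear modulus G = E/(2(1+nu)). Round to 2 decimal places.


G = 2388 / (2 * 1.33)
= 897.74 MPa

897.74


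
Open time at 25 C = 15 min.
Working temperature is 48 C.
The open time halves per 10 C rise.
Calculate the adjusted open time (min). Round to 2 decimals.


factor = 2^((48 - 25) / 10) = 4.9246
ot = 15 / 4.9246 = 3.05 min

3.05


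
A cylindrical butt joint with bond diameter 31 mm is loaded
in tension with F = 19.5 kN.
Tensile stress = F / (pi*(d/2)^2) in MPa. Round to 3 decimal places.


Area = pi * (31/2)^2 = 754.7676 mm^2
Stress = 19.5*1000 / 754.7676
= 25.836 MPa

25.836


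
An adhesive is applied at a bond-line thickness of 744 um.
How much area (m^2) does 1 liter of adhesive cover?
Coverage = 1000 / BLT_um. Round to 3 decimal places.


Coverage = 1000 / 744 = 1.344 m^2

1.344


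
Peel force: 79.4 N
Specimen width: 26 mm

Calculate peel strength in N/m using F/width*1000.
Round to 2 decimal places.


Peel strength = 79.4 / 26 * 1000 = 3053.85 N/m

3053.85


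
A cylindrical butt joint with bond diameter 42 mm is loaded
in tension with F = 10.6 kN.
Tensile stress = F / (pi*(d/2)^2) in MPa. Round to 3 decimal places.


Area = pi * (42/2)^2 = 1385.4424 mm^2
Stress = 10.6*1000 / 1385.4424
= 7.651 MPa

7.651


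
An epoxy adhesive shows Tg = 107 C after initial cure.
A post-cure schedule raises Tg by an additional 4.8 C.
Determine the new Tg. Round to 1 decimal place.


New Tg = 107 + 4.8
= 111.8 C

111.8


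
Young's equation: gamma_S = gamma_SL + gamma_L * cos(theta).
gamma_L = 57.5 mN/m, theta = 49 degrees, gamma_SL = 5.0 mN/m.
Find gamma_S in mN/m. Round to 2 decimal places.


cos(49 deg) = 0.656059
gamma_S = 5.0 + 57.5 * 0.656059
= 42.72 mN/m

42.72


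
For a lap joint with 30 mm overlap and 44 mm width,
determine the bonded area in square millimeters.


Area = 30 * 44 = 1320 mm^2

1320


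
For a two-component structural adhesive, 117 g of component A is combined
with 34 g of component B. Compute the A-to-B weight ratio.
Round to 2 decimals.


Weight ratio A:B = 117 / 34
= 3.44

3.44


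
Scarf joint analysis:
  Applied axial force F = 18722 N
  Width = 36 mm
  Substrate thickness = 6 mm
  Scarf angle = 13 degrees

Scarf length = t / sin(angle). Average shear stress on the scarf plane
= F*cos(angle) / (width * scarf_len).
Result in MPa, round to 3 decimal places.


Scarf length = 6 / sin(13 deg) = 26.6725 mm
cos(13 deg) = 0.974370
Shear = 18722 * 0.974370 / (36 * 26.6725)
= 18.998 MPa

18.998


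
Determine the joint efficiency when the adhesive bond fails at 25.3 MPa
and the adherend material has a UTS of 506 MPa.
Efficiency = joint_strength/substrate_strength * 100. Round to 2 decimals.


Joint efficiency = 25.3 / 506 * 100
= 5.00%

5.00


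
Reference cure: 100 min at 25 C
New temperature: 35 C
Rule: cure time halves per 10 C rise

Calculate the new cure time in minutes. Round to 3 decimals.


factor = 2^((35-25)/10) = 2.0000
t_new = 100 / 2.0000 = 50.000 min

50.000


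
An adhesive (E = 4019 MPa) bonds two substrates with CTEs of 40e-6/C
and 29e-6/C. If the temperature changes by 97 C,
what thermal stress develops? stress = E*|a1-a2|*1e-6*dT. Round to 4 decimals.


Stress = 4019 * |40 - 29| * 1e-6 * 97
= 4.2883 MPa

4.2883


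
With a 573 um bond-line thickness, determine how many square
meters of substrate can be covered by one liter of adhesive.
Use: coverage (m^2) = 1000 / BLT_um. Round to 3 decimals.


Coverage = 1000 / 573 = 1.745 m^2

1.745


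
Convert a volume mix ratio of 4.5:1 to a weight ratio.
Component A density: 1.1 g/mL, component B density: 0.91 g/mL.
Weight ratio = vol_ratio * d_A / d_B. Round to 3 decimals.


= 4.5 * 1.1 / 0.91 = 5.440

5.440


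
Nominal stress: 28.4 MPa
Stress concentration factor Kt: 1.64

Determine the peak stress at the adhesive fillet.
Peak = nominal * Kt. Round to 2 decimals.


Peak stress = 28.4 * 1.64
= 46.58 MPa

46.58


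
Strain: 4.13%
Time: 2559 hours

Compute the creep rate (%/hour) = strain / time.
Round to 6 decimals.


Creep rate = 4.13 / 2559
= 0.001614 %/h

0.001614


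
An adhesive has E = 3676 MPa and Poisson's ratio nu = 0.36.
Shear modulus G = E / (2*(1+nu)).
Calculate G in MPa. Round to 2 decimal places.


G = 3676 / (2*(1+0.36))
= 3676 / 2.72
= 1351.47 MPa

1351.47


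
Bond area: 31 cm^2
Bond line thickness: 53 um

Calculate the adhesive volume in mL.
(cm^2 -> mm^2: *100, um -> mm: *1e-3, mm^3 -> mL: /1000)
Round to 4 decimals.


V = 31*100 * 53*1e-3 / 1000
= 0.1643 mL

0.1643


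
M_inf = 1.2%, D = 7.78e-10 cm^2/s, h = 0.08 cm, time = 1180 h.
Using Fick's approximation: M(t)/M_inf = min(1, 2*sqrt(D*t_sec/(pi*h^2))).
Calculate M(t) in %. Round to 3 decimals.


t = 4248000 s
ratio = min(1, 2*sqrt(7.78e-10*4248000/(pi*0.0064)))
= 0.810862
M(t) = 1.2 * 0.810862 = 0.973%

0.973


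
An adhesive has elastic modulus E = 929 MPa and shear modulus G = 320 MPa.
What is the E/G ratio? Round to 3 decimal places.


E/G = 929 / 320 = 2.903

2.903


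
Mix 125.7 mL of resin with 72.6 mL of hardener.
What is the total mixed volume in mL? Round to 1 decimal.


Total = 125.7 + 72.6 = 198.3 mL

198.3


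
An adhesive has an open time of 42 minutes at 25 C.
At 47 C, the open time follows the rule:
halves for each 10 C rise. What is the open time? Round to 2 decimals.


Factor = 2^((47-25)/10) = 4.5948
Open time = 42 / 4.5948 = 9.14 min

9.14


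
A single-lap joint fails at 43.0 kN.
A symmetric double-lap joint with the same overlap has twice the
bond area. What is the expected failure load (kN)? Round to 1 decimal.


Double-lap load = 2 * 43.0 = 86.0 kN

86.0


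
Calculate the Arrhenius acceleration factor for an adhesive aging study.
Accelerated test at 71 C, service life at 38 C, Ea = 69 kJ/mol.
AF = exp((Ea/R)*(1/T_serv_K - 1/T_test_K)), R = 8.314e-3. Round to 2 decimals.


T_test = 344.15 K, T_serv = 311.15 K
Ea/R = 69 / 0.008314 = 8299.25
AF = exp(8299.25 * (1/311.15 - 1/344.15))
= 12.91

12.91


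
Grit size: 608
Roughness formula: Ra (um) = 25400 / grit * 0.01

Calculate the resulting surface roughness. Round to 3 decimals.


Ra = 25400 / 608 * 0.01
= 0.418 um

0.418


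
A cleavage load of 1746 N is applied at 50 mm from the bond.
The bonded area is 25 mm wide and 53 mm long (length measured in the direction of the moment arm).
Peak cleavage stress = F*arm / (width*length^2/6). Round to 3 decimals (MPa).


Moment = 1746 * 50 = 87300 N*mm
Section modulus = 25 * 2809 / 6 = 70225 / 6 mm^3
Stress = 87300 / (70225 / 6) = 523800 / 70225
= 7.459 MPa

7.459


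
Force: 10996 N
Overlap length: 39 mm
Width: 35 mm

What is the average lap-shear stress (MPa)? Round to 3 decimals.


Average shear stress = F / (overlap * width)
= 10996 / (39 * 35)
= 8.056 MPa

8.056


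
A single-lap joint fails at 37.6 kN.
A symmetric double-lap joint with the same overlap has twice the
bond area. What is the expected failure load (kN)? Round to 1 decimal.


Double-lap load = 2 * 37.6 = 75.2 kN

75.2


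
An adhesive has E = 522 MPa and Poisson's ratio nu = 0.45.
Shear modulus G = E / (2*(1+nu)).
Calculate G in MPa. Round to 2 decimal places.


G = 522 / (2*(1+0.45))
= 522 / 2.90
= 180.00 MPa

180.00


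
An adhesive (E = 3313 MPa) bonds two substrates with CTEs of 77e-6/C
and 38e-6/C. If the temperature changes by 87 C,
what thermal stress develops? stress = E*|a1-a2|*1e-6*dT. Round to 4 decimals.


Stress = 3313 * |77 - 38| * 1e-6 * 87
= 11.2410 MPa

11.2410


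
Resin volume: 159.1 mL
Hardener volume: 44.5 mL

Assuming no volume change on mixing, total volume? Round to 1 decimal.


V_total = 159.1 + 44.5 = 203.6 mL

203.6


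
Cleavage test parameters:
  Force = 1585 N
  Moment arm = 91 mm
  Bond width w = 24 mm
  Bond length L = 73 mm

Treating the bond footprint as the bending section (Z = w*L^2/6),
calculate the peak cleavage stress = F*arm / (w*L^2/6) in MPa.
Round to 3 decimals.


M = 1585 * 91 = 144235 N*mm
Z = 24 * 73^2 / 6 = 127896 / 6 mm^3
sigma = M / Z = 6 * 144235 / 127896 = 865410 / 127896
= 6.767 MPa

6.767


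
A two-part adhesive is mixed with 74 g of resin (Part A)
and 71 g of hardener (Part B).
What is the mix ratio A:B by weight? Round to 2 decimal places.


Mix ratio = mass_A / mass_B
= 74 / 71
= 1.04

1.04


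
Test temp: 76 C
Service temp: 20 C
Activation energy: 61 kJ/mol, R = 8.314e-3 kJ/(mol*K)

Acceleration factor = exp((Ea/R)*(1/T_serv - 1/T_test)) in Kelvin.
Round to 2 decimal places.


AF = exp((61/0.008314)*(1/293.15 - 1/349.15))
= 55.38

55.38


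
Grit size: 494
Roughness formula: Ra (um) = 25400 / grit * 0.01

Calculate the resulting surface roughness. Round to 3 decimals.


Ra = 25400 / 494 * 0.01
= 0.514 um

0.514


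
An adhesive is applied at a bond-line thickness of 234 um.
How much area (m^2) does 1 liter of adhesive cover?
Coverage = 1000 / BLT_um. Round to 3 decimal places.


Coverage = 1000 / 234 = 4.274 m^2

4.274


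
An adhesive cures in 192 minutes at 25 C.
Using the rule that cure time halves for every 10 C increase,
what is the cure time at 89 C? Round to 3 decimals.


Factor = 2^((89 - 25) / 10) = 84.4485
Cure time = 192 / 84.4485
= 2.274 minutes

2.274


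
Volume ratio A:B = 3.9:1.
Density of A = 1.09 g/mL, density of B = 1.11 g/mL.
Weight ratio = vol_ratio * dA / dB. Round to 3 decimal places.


Wt ratio = 3.9 * 1.09 / 1.11
= 3.830

3.830


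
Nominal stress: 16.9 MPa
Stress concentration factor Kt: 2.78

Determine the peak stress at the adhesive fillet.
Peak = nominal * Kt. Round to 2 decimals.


Peak stress = 16.9 * 2.78
= 46.98 MPa

46.98


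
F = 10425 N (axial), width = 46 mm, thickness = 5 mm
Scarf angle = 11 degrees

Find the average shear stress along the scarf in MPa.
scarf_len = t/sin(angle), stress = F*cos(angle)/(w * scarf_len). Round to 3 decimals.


scarf_len = 5/sin(11 deg) = 26.2042
cos(11 deg) = 0.981627
stress = 10425*0.981627/(46*26.2042) = 8.490 MPa

8.490


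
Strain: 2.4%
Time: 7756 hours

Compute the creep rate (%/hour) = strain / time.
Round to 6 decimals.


Creep rate = 2.4 / 7756
= 0.000309 %/h

0.000309


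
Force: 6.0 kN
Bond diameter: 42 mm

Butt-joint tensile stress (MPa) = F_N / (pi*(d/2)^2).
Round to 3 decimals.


F_N = 6.0 * 1000 = 6000.0 N
A = pi*(21.0)^2 = 1385.4424 mm^2
stress = 6000.0 / 1385.4424 = 4.331 MPa

4.331


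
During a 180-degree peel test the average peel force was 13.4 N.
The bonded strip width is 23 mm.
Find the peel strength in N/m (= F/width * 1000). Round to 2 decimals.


Peel strength = F/width * 1000
= 13.4 / 23 * 1000
= 582.61 N/m

582.61


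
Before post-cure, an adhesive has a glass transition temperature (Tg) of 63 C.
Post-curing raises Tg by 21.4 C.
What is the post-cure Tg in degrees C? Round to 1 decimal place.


Tg_post = Tg_base + delta_Tg
= 63 + 21.4
= 84.4 C

84.4


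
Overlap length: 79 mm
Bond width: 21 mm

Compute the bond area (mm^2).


Bond area = 79 * 21 = 1659 mm^2

1659


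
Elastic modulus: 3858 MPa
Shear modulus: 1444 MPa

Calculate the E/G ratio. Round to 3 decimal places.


E / G = 3858 / 1444 = 2.672

2.672


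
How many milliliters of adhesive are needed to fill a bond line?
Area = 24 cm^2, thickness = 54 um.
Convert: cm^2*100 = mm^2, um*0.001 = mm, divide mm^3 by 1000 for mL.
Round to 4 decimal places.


= (24 * 100) * (54 * 0.001) / 1000
= 0.1296 mL

0.1296


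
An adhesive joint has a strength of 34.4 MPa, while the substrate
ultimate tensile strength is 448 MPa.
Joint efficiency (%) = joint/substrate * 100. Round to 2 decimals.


Efficiency = 34.4 / 448 * 100
= 7.68%

7.68


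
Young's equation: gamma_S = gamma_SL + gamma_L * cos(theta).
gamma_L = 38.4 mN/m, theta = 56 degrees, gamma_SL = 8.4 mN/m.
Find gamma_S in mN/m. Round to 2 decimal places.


cos(56 deg) = 0.559193
gamma_S = 8.4 + 38.4 * 0.559193
= 29.87 mN/m

29.87


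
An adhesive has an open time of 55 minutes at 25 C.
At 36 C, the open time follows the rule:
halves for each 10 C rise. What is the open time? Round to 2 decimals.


Factor = 2^((36-25)/10) = 2.1435
Open time = 55 / 2.1435 = 25.66 min

25.66


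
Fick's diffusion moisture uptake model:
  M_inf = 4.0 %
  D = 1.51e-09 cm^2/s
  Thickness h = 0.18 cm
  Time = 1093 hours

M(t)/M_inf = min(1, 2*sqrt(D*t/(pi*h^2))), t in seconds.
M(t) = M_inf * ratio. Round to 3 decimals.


t_sec = 1093 * 3600 = 3934800
ratio = 2*sqrt(1.51e-09*3934800/(pi*0.18^2))
= min(1, 0.483206)
= 0.483206
M(t) = 4.0 * 0.483206 = 1.933 %

1.933


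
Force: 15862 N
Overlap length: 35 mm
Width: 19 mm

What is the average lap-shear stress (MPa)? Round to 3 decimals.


Average shear stress = F / (overlap * width)
= 15862 / (35 * 19)
= 23.853 MPa

23.853


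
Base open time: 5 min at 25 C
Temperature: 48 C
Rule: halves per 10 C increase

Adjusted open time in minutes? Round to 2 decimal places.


Acceleration = 2^((48-25)/10) = 4.9246
Open time = 5 / 4.9246 = 1.02 min

1.02


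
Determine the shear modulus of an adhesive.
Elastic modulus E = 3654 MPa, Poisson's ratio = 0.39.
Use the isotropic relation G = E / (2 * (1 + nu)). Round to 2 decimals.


G = 3654 / (2*(1+0.39)) = 3654 / 2.78
= 1314.39 MPa

1314.39


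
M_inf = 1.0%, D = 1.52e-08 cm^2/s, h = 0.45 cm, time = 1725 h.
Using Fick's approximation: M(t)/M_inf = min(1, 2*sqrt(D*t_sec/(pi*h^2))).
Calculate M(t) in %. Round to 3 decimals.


t = 6210000 s
ratio = min(1, 2*sqrt(1.52e-08*6210000/(pi*0.2025)))
= 0.770389
M(t) = 1.0 * 0.770389 = 0.770%

0.770


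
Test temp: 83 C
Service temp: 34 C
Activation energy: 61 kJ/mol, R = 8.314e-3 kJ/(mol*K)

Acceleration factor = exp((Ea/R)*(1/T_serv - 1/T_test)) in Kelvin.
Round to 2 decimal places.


AF = exp((61/0.008314)*(1/307.15 - 1/356.15))
= 26.75

26.75


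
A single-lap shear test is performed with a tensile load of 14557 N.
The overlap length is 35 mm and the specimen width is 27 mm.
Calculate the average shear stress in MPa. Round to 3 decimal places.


Shear stress = F / (overlap * width)
= 14557 / (35 * 27)
= 14557 / 945
= 15.404 MPa

15.404


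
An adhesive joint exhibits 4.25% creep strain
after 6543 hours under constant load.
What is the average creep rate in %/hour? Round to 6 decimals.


Creep rate = strain / time
= 4.25 / 6543
= 0.000650 %/h

0.000650


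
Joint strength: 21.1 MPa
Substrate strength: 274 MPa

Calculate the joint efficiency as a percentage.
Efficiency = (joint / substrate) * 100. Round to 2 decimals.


Efficiency = (21.1 / 274) * 100 = 7.70%

7.70


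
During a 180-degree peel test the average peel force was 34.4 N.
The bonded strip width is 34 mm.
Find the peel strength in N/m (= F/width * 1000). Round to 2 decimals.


Peel strength = F/width * 1000
= 34.4 / 34 * 1000
= 1011.76 N/m

1011.76


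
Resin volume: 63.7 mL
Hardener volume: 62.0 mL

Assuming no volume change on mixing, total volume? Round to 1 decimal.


V_total = 63.7 + 62.0 = 125.7 mL

125.7


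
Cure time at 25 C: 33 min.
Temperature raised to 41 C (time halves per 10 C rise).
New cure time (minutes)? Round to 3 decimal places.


Acceleration factor = 2^(16/10) = 3.0314
New time = 33 / 3.0314 = 10.886 min

10.886


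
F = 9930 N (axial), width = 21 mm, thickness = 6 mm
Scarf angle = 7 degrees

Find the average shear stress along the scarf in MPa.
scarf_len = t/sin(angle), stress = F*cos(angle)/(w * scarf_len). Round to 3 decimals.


scarf_len = 6/sin(7 deg) = 49.2331
cos(7 deg) = 0.992546
stress = 9930*0.992546/(21*49.2331) = 9.533 MPa

9.533


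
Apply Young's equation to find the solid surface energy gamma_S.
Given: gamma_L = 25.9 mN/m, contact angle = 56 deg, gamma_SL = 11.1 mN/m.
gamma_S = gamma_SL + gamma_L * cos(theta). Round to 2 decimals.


theta_rad = 56 * pi/180 = 0.977384
gamma_S = 11.1 + 25.9 * cos(0.977384)
= 25.58 mN/m

25.58


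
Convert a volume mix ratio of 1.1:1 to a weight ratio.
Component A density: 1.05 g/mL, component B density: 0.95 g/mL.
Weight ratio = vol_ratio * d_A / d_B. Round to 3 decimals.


= 1.1 * 1.05 / 0.95 = 1.216

1.216


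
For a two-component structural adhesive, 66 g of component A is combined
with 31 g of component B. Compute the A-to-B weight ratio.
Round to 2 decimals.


Weight ratio A:B = 66 / 31
= 2.13

2.13


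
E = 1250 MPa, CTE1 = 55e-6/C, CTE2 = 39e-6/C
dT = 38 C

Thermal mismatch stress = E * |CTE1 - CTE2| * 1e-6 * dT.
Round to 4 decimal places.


= 1250 * 16e-6 * 38
= 0.7600 MPa

0.7600


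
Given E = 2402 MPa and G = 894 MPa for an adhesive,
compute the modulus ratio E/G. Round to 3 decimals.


E/G ratio = 2402 / 894 = 2.687

2.687


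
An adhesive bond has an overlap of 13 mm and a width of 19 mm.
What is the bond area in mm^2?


Bond area = overlap * width
= 13 * 19
= 247 mm^2

247


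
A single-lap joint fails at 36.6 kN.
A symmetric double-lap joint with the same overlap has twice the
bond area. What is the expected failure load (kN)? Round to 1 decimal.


Double-lap load = 2 * 36.6 = 73.2 kN

73.2


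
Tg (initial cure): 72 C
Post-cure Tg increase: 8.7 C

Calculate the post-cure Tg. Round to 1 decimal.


Post-cure Tg = 72 + 8.7 = 80.7 C

80.7


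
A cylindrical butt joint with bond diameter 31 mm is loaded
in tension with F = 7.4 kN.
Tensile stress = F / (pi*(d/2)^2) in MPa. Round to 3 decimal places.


Area = pi * (31/2)^2 = 754.7676 mm^2
Stress = 7.4*1000 / 754.7676
= 9.804 MPa

9.804


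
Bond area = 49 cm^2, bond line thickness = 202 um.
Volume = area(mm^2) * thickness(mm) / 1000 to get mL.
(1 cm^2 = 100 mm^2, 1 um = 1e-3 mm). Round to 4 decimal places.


area_mm2 = 49 * 100 = 4900
blt_mm = 202 * 1e-3 = 0.202
vol_mm3 = 4900 * 0.202 = 989.8
vol_mL = 989.8 / 1000 = 0.9898 mL

0.9898


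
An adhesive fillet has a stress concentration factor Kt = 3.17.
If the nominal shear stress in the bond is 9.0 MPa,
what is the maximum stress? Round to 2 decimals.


Max stress = 9.0 * 3.17 = 28.53 MPa

28.53


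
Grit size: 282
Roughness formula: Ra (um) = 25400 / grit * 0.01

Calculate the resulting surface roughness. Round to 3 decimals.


Ra = 25400 / 282 * 0.01
= 0.901 um

0.901


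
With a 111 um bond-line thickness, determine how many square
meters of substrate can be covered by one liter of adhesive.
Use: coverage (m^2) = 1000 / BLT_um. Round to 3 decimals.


Coverage = 1000 / 111 = 9.009 m^2

9.009


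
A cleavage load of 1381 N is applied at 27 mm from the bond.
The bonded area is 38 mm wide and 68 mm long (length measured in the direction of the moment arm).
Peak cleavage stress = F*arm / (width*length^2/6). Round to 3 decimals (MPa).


Moment = 1381 * 27 = 37287 N*mm
Section modulus = 38 * 4624 / 6 = 175712 / 6 mm^3
Stress = 37287 / (175712 / 6) = 223722 / 175712
= 1.273 MPa

1.273


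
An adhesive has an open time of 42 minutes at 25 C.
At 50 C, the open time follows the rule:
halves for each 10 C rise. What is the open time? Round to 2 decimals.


Factor = 2^((50-25)/10) = 5.6569
Open time = 42 / 5.6569 = 7.42 min

7.42


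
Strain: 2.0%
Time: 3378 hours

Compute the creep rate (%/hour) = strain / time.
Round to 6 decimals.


Creep rate = 2.0 / 3378
= 0.000592 %/h

0.000592


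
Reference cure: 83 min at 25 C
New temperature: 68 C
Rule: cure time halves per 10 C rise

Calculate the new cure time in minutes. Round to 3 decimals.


factor = 2^((68-25)/10) = 19.6983
t_new = 83 / 19.6983 = 4.214 min

4.214


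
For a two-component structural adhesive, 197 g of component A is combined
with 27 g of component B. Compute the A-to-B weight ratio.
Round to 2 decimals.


Weight ratio A:B = 197 / 27
= 7.30

7.30


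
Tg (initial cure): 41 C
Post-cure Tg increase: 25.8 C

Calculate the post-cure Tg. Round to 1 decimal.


Post-cure Tg = 41 + 25.8 = 66.8 C

66.8


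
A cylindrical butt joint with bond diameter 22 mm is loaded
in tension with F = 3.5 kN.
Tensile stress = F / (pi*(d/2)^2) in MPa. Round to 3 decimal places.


Area = pi * (22/2)^2 = 380.1327 mm^2
Stress = 3.5*1000 / 380.1327
= 9.207 MPa

9.207


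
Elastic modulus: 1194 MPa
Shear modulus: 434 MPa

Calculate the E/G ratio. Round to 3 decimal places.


E / G = 1194 / 434 = 2.751

2.751


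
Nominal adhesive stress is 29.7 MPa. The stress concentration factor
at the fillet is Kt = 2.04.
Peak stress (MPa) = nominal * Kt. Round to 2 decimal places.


Peak = 29.7 * 2.04 = 60.59 MPa

60.59


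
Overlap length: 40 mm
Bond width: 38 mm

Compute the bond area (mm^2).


Bond area = 40 * 38 = 1520 mm^2

1520


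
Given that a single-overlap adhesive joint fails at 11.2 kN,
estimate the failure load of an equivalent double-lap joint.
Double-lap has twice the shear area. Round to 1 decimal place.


Double-lap factor = 2
Expected load = 11.2 * 2 = 22.4 kN

22.4


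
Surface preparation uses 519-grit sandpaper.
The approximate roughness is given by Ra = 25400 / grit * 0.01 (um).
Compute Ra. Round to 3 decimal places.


Ra = 25400 / 519 * 0.01
= 254 / 519
= 0.489 um

0.489


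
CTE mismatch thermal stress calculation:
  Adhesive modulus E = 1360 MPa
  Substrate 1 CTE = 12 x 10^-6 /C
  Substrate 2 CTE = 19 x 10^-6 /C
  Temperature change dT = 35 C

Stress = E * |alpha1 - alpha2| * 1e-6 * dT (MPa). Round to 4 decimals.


delta_alpha = |12 - 19| = 7 x 10^-6/C
Stress = 1360 * 7e-6 * 35
= 0.3332 MPa

0.3332


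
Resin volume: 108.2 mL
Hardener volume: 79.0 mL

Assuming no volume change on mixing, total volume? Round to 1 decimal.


V_total = 108.2 + 79.0 = 187.2 mL

187.2


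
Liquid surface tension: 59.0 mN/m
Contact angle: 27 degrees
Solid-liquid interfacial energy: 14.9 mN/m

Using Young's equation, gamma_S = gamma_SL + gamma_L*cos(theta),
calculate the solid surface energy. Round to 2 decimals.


gamma_S = 14.9 + 59.0 * cos(27)
= 67.47 mN/m

67.47


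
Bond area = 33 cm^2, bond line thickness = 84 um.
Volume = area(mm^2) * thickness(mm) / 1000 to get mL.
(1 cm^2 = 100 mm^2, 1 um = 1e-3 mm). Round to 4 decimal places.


area_mm2 = 33 * 100 = 3300
blt_mm = 84 * 1e-3 = 0.084
vol_mm3 = 3300 * 0.084 = 277.2
vol_mL = 277.2 / 1000 = 0.2772 mL

0.2772


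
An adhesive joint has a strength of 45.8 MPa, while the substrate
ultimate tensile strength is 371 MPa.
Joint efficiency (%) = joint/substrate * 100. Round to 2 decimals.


Efficiency = 45.8 / 371 * 100
= 12.35%

12.35


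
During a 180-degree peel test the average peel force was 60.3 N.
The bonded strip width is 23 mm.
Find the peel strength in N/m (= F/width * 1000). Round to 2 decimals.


Peel strength = F/width * 1000
= 60.3 / 23 * 1000
= 2621.74 N/m

2621.74


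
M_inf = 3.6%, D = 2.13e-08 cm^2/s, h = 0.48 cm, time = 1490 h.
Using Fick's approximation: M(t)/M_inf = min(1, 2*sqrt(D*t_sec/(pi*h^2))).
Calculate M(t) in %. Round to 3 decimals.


t = 5364000 s
ratio = min(1, 2*sqrt(2.13e-08*5364000/(pi*0.2304)))
= 0.794599
M(t) = 3.6 * 0.794599 = 2.861%

2.861


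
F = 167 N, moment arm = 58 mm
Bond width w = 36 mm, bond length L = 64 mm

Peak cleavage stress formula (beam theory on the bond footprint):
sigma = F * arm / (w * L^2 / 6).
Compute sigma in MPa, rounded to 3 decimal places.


sigma = (167 * 58) / (36 * 4096 / 6)
= 9686 * 6 / 147456
= 58116 / 147456
= 0.394 MPa

0.394


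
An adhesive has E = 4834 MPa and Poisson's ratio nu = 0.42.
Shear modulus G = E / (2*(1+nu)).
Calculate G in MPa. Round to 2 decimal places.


G = 4834 / (2*(1+0.42))
= 4834 / 2.84
= 1702.11 MPa

1702.11


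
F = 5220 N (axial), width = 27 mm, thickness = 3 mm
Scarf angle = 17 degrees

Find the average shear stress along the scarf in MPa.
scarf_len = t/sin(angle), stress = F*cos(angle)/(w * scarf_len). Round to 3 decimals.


scarf_len = 3/sin(17 deg) = 10.2609
cos(17 deg) = 0.956305
stress = 5220*0.956305/(27*10.2609) = 18.018 MPa

18.018


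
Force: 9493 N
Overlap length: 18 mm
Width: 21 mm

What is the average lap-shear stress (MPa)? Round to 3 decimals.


Average shear stress = F / (overlap * width)
= 9493 / (18 * 21)
= 25.114 MPa

25.114


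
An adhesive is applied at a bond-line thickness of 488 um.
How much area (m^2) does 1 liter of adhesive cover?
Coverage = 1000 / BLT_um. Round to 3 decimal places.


Coverage = 1000 / 488 = 2.049 m^2

2.049


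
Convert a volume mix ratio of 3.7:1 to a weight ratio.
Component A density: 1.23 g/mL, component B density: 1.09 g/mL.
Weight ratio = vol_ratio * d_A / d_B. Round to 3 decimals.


= 3.7 * 1.23 / 1.09 = 4.175

4.175


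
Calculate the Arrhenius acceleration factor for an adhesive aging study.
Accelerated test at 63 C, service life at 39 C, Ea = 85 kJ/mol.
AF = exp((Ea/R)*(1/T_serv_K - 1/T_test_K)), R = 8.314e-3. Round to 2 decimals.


T_test = 336.15 K, T_serv = 312.15 K
Ea/R = 85 / 0.008314 = 10223.72
AF = exp(10223.72 * (1/312.15 - 1/336.15))
= 10.36

10.36


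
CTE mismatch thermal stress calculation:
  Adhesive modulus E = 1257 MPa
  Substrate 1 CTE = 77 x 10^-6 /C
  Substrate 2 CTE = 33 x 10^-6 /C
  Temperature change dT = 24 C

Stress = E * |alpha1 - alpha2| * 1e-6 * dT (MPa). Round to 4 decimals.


delta_alpha = |77 - 33| = 44 x 10^-6/C
Stress = 1257 * 44e-6 * 24
= 1.3274 MPa

1.3274


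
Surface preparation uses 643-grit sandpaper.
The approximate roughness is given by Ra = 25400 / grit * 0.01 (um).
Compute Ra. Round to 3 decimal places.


Ra = 25400 / 643 * 0.01
= 254 / 643
= 0.395 um

0.395


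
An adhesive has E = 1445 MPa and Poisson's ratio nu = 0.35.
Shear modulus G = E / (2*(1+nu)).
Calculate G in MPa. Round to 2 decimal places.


G = 1445 / (2*(1+0.35))
= 1445 / 2.70
= 535.19 MPa

535.19


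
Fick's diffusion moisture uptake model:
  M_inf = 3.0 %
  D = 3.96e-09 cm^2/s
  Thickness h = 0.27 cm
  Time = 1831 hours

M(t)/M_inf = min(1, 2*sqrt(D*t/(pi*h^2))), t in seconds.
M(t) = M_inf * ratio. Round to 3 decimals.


t_sec = 1831 * 3600 = 6591600
ratio = 2*sqrt(3.96e-09*6591600/(pi*0.27^2))
= min(1, 0.675203)
= 0.675203
M(t) = 3.0 * 0.675203 = 2.026 %

2.026


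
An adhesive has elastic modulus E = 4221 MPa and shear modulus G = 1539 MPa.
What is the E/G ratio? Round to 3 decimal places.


E/G = 4221 / 1539 = 2.743

2.743


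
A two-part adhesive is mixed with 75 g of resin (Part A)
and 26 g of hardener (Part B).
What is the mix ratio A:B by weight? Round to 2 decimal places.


Mix ratio = mass_A / mass_B
= 75 / 26
= 2.88

2.88


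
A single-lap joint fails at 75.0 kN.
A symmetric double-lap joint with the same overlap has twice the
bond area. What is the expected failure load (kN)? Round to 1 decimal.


Double-lap load = 2 * 75.0 = 150.0 kN

150.0


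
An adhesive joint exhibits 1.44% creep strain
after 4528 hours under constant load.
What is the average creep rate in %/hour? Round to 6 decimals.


Creep rate = strain / time
= 1.44 / 4528
= 0.000318 %/h

0.000318


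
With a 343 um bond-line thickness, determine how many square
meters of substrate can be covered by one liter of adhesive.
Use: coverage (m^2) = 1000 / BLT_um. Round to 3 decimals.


Coverage = 1000 / 343 = 2.915 m^2

2.915


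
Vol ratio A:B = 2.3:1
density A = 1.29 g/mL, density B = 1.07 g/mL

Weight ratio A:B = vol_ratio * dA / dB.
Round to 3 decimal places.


Weight ratio = 2.3 * 1.29 / 1.07
= 2.773

2.773


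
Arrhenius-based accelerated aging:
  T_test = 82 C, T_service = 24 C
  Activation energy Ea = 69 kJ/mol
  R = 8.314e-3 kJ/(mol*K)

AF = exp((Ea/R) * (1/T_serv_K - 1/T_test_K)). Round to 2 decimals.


T_test_K = 355.15, T_serv_K = 297.15
AF = exp((69/8.314e-3) * (1/297.15 - 1/355.15))
= 95.70

95.70


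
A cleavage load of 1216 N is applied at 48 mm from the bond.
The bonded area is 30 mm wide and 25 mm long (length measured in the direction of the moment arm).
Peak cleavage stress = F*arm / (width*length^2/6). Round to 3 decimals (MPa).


Moment = 1216 * 48 = 58368 N*mm
Section modulus = 30 * 625 / 6 = 18750 / 6 mm^3
Stress = 58368 / (18750 / 6) = 350208 / 18750
= 18.678 MPa

18.678


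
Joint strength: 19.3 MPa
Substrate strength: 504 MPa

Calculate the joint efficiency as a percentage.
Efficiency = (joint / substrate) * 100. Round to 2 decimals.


Efficiency = (19.3 / 504) * 100 = 3.83%

3.83


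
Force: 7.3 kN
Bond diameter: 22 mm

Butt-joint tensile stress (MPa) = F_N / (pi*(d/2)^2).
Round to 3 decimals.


F_N = 7.3 * 1000 = 7300.0 N
A = pi*(11.0)^2 = 380.1327 mm^2
stress = 7300.0 / 380.1327 = 19.204 MPa

19.204


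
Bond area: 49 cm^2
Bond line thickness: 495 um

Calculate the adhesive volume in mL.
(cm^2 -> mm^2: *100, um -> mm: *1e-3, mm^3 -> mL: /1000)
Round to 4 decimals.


V = 49*100 * 495*1e-3 / 1000
= 2.4255 mL

2.4255


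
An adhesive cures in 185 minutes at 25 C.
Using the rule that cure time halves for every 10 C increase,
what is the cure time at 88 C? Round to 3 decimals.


Factor = 2^((88 - 25) / 10) = 78.7932
Cure time = 185 / 78.7932
= 2.348 minutes

2.348


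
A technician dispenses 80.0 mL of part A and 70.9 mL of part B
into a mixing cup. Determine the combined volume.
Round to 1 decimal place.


Combined volume = 80.0 + 70.9
= 150.9 mL

150.9


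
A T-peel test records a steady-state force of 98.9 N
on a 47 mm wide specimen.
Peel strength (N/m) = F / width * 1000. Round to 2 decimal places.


Peel strength = 98.9 / 47 * 1000
= 2104.26 N/m

2104.26


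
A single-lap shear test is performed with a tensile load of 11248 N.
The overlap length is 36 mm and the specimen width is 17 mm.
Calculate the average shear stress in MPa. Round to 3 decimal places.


Shear stress = F / (overlap * width)
= 11248 / (36 * 17)
= 11248 / 612
= 18.379 MPa

18.379


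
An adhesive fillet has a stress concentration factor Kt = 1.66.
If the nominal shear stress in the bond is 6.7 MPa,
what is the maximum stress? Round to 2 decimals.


Max stress = 6.7 * 1.66 = 11.12 MPa

11.12


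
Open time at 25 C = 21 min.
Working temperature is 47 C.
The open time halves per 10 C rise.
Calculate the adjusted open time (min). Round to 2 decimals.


factor = 2^((47 - 25) / 10) = 4.5948
ot = 21 / 4.5948 = 4.57 min

4.57


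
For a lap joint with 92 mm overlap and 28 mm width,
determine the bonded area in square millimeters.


Area = 92 * 28 = 2576 mm^2

2576


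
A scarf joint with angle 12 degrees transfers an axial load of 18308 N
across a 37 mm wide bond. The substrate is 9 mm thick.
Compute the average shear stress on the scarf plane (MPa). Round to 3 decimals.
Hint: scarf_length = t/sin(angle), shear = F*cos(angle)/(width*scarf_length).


scarf_length = 9 / sin(12 deg) = 43.2876 mm
cos(12 deg) = 0.978148
shear stress = 18308 * 0.978148 / (37 * 43.2876)
= 11.181 MPa

11.181


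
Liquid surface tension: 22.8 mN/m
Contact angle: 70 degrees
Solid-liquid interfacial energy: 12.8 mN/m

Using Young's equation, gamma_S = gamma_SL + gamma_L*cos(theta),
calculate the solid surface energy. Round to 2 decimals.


gamma_S = 12.8 + 22.8 * cos(70)
= 20.60 mN/m

20.60


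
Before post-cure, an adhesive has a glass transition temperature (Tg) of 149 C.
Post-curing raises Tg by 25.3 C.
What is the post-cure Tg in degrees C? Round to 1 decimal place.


Tg_post = Tg_base + delta_Tg
= 149 + 25.3
= 174.3 C

174.3


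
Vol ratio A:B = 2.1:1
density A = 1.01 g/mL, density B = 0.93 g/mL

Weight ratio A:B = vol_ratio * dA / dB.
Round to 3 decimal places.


Weight ratio = 2.1 * 1.01 / 0.93
= 2.281

2.281


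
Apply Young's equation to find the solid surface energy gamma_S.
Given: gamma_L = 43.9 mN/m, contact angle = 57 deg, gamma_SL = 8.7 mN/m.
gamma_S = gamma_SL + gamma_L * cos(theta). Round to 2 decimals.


theta_rad = 57 * pi/180 = 0.994838
gamma_S = 8.7 + 43.9 * cos(0.994838)
= 32.61 mN/m

32.61


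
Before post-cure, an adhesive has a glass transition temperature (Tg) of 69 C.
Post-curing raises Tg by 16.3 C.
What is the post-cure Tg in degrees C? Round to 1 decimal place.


Tg_post = Tg_base + delta_Tg
= 69 + 16.3
= 85.3 C

85.3


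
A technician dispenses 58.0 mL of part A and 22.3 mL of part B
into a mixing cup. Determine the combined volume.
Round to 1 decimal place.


Combined volume = 58.0 + 22.3
= 80.3 mL

80.3


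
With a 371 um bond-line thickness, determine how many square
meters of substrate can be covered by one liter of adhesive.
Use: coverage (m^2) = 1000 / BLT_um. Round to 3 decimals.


Coverage = 1000 / 371 = 2.695 m^2

2.695


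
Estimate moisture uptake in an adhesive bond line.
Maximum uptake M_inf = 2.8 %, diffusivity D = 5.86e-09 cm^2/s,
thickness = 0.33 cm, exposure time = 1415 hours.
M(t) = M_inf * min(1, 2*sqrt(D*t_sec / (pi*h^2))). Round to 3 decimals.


Convert time: 1415 h = 5094000 s
ratio = min(1, 2*sqrt(5.86e-09*5094000/(pi*0.33^2)))
= 0.590771
M(t) = 2.8 * 0.590771 = 1.654%

1.654


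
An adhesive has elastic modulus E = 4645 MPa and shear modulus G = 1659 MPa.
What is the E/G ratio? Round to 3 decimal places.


E/G = 4645 / 1659 = 2.800

2.800


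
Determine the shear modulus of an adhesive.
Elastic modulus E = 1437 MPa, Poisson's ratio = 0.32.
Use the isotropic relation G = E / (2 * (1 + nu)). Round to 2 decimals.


G = 1437 / (2*(1+0.32)) = 1437 / 2.64
= 544.32 MPa

544.32


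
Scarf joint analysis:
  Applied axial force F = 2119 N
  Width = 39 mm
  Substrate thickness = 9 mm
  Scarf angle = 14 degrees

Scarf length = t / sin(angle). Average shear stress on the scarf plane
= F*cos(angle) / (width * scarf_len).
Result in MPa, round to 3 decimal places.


Scarf length = 9 / sin(14 deg) = 37.2021 mm
cos(14 deg) = 0.970296
Shear = 2119 * 0.970296 / (39 * 37.2021)
= 1.417 MPa

1.417


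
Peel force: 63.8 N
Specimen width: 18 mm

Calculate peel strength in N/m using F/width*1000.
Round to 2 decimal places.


Peel strength = 63.8 / 18 * 1000 = 3544.44 N/m

3544.44


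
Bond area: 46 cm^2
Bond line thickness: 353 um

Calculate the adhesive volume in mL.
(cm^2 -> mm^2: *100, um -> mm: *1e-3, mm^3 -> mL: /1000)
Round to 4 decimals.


V = 46*100 * 353*1e-3 / 1000
= 1.6238 mL

1.6238


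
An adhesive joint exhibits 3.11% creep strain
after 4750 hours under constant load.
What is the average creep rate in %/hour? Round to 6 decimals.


Creep rate = strain / time
= 3.11 / 4750
= 0.000655 %/h

0.000655


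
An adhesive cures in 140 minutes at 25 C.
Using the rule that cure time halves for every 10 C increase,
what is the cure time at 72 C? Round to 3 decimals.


Factor = 2^((72 - 25) / 10) = 25.9921
Cure time = 140 / 25.9921
= 5.386 minutes

5.386


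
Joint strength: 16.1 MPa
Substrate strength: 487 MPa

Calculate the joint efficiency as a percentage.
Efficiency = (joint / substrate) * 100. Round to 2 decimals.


Efficiency = (16.1 / 487) * 100 = 3.31%

3.31


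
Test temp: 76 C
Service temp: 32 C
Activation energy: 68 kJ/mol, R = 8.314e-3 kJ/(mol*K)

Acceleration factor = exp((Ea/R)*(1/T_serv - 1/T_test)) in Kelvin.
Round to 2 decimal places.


AF = exp((68/0.008314)*(1/305.15 - 1/349.15))
= 29.30

29.30


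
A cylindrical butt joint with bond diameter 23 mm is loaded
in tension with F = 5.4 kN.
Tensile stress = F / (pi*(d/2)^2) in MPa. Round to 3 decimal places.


Area = pi * (23/2)^2 = 415.4756 mm^2
Stress = 5.4*1000 / 415.4756
= 12.997 MPa

12.997


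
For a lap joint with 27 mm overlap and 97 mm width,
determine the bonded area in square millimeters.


Area = 27 * 97 = 2619 mm^2

2619


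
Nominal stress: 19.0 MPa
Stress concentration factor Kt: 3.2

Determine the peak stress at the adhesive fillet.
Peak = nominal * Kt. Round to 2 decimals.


Peak stress = 19.0 * 3.2
= 60.80 MPa

60.80


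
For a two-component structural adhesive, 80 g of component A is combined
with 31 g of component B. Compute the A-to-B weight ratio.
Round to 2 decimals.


Weight ratio A:B = 80 / 31
= 2.58

2.58


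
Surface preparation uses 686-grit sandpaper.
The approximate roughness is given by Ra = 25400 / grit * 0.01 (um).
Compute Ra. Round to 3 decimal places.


Ra = 25400 / 686 * 0.01
= 254 / 686
= 0.370 um

0.370


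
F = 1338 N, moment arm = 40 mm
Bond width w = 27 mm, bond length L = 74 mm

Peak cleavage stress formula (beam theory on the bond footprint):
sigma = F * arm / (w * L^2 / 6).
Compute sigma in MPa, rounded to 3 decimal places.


sigma = (1338 * 40) / (27 * 5476 / 6)
= 53520 * 6 / 147852
= 321120 / 147852
= 2.172 MPa

2.172


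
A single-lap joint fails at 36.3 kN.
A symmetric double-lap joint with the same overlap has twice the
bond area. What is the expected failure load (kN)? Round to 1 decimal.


Double-lap load = 2 * 36.3 = 72.6 kN

72.6


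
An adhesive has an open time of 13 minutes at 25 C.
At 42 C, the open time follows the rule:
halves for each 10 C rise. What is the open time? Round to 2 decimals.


Factor = 2^((42-25)/10) = 3.2490
Open time = 13 / 3.2490 = 4.00 min

4.00


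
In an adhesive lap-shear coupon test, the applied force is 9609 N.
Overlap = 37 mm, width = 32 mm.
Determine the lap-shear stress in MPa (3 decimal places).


stress = F / (overlap * width)
= 9609 / (37 * 32)
= 8.116 MPa

8.116


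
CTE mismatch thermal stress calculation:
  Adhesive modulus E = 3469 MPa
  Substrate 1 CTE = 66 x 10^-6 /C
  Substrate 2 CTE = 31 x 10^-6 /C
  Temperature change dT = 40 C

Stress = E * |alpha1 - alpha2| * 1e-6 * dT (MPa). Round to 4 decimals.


delta_alpha = |66 - 31| = 35 x 10^-6/C
Stress = 3469 * 35e-6 * 40
= 4.8566 MPa

4.8566


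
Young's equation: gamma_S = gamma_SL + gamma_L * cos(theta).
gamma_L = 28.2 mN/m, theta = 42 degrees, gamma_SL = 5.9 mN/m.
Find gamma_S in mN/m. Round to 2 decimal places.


cos(42 deg) = 0.743145
gamma_S = 5.9 + 28.2 * 0.743145
= 26.86 mN/m

26.86


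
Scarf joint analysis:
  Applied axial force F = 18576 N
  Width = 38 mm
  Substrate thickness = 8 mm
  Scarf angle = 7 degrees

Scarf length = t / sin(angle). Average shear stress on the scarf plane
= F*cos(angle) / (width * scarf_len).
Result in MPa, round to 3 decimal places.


Scarf length = 8 / sin(7 deg) = 65.6441 mm
cos(7 deg) = 0.992546
Shear = 18576 * 0.992546 / (38 * 65.6441)
= 7.391 MPa

7.391


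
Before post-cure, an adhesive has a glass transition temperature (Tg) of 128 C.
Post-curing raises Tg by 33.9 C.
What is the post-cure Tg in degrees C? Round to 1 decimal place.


Tg_post = Tg_base + delta_Tg
= 128 + 33.9
= 161.9 C

161.9
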